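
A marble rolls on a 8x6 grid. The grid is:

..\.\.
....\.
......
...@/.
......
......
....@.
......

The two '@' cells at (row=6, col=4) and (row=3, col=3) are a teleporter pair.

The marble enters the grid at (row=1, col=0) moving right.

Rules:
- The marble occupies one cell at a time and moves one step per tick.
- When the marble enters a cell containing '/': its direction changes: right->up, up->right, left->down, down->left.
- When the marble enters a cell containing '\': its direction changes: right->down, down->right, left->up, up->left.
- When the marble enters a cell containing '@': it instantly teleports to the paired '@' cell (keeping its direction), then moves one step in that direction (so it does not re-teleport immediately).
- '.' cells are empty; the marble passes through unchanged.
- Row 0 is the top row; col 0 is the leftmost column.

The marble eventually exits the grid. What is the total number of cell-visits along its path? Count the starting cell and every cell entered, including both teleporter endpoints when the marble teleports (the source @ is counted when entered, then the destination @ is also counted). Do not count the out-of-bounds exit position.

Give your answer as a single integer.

Answer: 13

Derivation:
Step 1: enter (1,0), '.' pass, move right to (1,1)
Step 2: enter (1,1), '.' pass, move right to (1,2)
Step 3: enter (1,2), '.' pass, move right to (1,3)
Step 4: enter (1,3), '.' pass, move right to (1,4)
Step 5: enter (1,4), '\' deflects right->down, move down to (2,4)
Step 6: enter (2,4), '.' pass, move down to (3,4)
Step 7: enter (3,4), '/' deflects down->left, move left to (3,3)
Step 8: enter (3,3), '@' teleport (3,3)->(6,4), also enter (6,4), move left to (6,3)
Step 9: enter (6,3), '.' pass, move left to (6,2)
Step 10: enter (6,2), '.' pass, move left to (6,1)
Step 11: enter (6,1), '.' pass, move left to (6,0)
Step 12: enter (6,0), '.' pass, move left to (6,-1)
Step 13: at (6,-1) — EXIT via left edge, pos 6
Path length (cell visits): 13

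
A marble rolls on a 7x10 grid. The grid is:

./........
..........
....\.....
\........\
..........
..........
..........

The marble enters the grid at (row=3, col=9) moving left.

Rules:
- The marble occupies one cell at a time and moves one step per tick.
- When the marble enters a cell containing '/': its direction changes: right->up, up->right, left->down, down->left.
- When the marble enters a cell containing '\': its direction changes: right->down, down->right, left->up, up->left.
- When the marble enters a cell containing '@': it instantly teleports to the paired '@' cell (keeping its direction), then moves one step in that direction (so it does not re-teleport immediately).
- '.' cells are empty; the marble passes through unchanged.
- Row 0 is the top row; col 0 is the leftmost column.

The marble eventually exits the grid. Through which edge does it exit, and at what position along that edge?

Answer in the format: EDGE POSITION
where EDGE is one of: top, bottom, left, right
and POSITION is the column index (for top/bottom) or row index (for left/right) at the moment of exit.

Answer: top 9

Derivation:
Step 1: enter (3,9), '\' deflects left->up, move up to (2,9)
Step 2: enter (2,9), '.' pass, move up to (1,9)
Step 3: enter (1,9), '.' pass, move up to (0,9)
Step 4: enter (0,9), '.' pass, move up to (-1,9)
Step 5: at (-1,9) — EXIT via top edge, pos 9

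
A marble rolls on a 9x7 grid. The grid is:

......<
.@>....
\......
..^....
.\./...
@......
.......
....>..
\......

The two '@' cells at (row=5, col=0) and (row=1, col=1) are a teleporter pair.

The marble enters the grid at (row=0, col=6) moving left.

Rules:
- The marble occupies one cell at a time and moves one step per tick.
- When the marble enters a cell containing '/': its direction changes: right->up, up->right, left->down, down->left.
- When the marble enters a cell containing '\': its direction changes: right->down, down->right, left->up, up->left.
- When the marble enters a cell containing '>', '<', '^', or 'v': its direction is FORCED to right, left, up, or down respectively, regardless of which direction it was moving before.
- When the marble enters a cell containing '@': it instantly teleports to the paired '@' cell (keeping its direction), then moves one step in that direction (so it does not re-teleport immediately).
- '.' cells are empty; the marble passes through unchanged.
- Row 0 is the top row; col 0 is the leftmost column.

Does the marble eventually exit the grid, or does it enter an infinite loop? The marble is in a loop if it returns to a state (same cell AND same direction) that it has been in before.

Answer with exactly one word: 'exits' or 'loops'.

Answer: exits

Derivation:
Step 1: enter (0,6), '<' forces left->left, move left to (0,5)
Step 2: enter (0,5), '.' pass, move left to (0,4)
Step 3: enter (0,4), '.' pass, move left to (0,3)
Step 4: enter (0,3), '.' pass, move left to (0,2)
Step 5: enter (0,2), '.' pass, move left to (0,1)
Step 6: enter (0,1), '.' pass, move left to (0,0)
Step 7: enter (0,0), '.' pass, move left to (0,-1)
Step 8: at (0,-1) — EXIT via left edge, pos 0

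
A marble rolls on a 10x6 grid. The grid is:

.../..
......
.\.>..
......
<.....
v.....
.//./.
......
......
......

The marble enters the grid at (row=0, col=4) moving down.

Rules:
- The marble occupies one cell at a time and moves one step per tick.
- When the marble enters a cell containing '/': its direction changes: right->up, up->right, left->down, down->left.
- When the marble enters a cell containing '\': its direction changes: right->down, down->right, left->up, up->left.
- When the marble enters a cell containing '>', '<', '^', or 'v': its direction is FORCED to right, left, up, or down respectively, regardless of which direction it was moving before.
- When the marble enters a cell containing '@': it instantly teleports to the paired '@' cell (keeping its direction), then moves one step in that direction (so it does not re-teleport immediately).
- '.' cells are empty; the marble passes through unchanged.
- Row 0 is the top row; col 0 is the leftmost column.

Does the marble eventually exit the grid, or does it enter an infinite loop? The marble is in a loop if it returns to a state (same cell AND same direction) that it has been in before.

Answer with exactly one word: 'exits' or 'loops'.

Step 1: enter (0,4), '.' pass, move down to (1,4)
Step 2: enter (1,4), '.' pass, move down to (2,4)
Step 3: enter (2,4), '.' pass, move down to (3,4)
Step 4: enter (3,4), '.' pass, move down to (4,4)
Step 5: enter (4,4), '.' pass, move down to (5,4)
Step 6: enter (5,4), '.' pass, move down to (6,4)
Step 7: enter (6,4), '/' deflects down->left, move left to (6,3)
Step 8: enter (6,3), '.' pass, move left to (6,2)
Step 9: enter (6,2), '/' deflects left->down, move down to (7,2)
Step 10: enter (7,2), '.' pass, move down to (8,2)
Step 11: enter (8,2), '.' pass, move down to (9,2)
Step 12: enter (9,2), '.' pass, move down to (10,2)
Step 13: at (10,2) — EXIT via bottom edge, pos 2

Answer: exits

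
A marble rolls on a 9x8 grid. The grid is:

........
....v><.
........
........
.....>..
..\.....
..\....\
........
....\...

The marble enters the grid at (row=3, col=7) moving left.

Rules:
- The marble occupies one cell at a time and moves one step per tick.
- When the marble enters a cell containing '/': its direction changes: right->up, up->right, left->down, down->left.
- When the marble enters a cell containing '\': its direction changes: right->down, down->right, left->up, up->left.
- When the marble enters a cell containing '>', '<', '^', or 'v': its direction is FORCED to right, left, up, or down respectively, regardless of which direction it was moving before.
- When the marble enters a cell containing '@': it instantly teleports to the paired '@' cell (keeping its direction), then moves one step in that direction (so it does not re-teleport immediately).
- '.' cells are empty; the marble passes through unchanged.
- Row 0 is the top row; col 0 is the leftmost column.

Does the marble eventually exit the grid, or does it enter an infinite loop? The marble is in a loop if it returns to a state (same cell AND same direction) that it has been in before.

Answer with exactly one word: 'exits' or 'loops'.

Answer: exits

Derivation:
Step 1: enter (3,7), '.' pass, move left to (3,6)
Step 2: enter (3,6), '.' pass, move left to (3,5)
Step 3: enter (3,5), '.' pass, move left to (3,4)
Step 4: enter (3,4), '.' pass, move left to (3,3)
Step 5: enter (3,3), '.' pass, move left to (3,2)
Step 6: enter (3,2), '.' pass, move left to (3,1)
Step 7: enter (3,1), '.' pass, move left to (3,0)
Step 8: enter (3,0), '.' pass, move left to (3,-1)
Step 9: at (3,-1) — EXIT via left edge, pos 3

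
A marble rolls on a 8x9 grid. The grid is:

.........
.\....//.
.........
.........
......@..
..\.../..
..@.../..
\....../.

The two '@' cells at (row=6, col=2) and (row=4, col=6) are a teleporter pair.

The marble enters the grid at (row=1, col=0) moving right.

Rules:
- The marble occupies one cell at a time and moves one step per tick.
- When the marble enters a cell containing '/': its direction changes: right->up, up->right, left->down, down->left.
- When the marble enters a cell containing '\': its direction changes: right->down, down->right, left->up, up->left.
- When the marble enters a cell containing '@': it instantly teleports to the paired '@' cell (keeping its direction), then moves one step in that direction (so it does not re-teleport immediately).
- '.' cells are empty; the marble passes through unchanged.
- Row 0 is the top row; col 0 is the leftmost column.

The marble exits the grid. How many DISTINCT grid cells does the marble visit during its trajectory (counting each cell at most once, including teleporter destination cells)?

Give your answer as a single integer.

Step 1: enter (1,0), '.' pass, move right to (1,1)
Step 2: enter (1,1), '\' deflects right->down, move down to (2,1)
Step 3: enter (2,1), '.' pass, move down to (3,1)
Step 4: enter (3,1), '.' pass, move down to (4,1)
Step 5: enter (4,1), '.' pass, move down to (5,1)
Step 6: enter (5,1), '.' pass, move down to (6,1)
Step 7: enter (6,1), '.' pass, move down to (7,1)
Step 8: enter (7,1), '.' pass, move down to (8,1)
Step 9: at (8,1) — EXIT via bottom edge, pos 1
Distinct cells visited: 8 (path length 8)

Answer: 8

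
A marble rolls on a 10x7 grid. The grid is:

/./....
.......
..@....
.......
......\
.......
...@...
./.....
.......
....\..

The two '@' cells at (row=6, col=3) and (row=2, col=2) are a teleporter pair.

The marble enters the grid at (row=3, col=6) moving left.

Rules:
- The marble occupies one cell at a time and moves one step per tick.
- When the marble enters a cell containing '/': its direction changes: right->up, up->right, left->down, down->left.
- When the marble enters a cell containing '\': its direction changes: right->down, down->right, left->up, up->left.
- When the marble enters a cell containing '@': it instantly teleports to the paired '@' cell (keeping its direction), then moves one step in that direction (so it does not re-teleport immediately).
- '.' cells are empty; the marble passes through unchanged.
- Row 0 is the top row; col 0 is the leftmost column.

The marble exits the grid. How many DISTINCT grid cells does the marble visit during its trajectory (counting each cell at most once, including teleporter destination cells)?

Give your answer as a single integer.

Step 1: enter (3,6), '.' pass, move left to (3,5)
Step 2: enter (3,5), '.' pass, move left to (3,4)
Step 3: enter (3,4), '.' pass, move left to (3,3)
Step 4: enter (3,3), '.' pass, move left to (3,2)
Step 5: enter (3,2), '.' pass, move left to (3,1)
Step 6: enter (3,1), '.' pass, move left to (3,0)
Step 7: enter (3,0), '.' pass, move left to (3,-1)
Step 8: at (3,-1) — EXIT via left edge, pos 3
Distinct cells visited: 7 (path length 7)

Answer: 7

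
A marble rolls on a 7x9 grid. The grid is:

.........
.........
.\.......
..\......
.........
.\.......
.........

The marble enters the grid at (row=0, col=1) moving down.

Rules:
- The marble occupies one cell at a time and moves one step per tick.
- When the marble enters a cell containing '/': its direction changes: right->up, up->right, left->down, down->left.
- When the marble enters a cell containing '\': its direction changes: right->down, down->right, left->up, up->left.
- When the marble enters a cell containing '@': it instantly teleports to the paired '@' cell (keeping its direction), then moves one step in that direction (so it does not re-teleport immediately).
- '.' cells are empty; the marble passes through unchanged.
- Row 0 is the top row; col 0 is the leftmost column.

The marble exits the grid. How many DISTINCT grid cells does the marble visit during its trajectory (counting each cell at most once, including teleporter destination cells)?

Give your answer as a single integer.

Answer: 10

Derivation:
Step 1: enter (0,1), '.' pass, move down to (1,1)
Step 2: enter (1,1), '.' pass, move down to (2,1)
Step 3: enter (2,1), '\' deflects down->right, move right to (2,2)
Step 4: enter (2,2), '.' pass, move right to (2,3)
Step 5: enter (2,3), '.' pass, move right to (2,4)
Step 6: enter (2,4), '.' pass, move right to (2,5)
Step 7: enter (2,5), '.' pass, move right to (2,6)
Step 8: enter (2,6), '.' pass, move right to (2,7)
Step 9: enter (2,7), '.' pass, move right to (2,8)
Step 10: enter (2,8), '.' pass, move right to (2,9)
Step 11: at (2,9) — EXIT via right edge, pos 2
Distinct cells visited: 10 (path length 10)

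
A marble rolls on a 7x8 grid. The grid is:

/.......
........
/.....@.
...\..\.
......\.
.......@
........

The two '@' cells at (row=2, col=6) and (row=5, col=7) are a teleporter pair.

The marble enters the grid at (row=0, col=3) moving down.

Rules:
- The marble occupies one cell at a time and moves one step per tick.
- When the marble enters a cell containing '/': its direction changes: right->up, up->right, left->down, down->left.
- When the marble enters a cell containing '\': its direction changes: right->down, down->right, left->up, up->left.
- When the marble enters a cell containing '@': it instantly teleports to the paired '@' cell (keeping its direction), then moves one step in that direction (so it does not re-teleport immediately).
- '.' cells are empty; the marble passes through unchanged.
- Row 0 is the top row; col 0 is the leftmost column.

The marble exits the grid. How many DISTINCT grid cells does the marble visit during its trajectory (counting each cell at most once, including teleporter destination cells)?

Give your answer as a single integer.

Step 1: enter (0,3), '.' pass, move down to (1,3)
Step 2: enter (1,3), '.' pass, move down to (2,3)
Step 3: enter (2,3), '.' pass, move down to (3,3)
Step 4: enter (3,3), '\' deflects down->right, move right to (3,4)
Step 5: enter (3,4), '.' pass, move right to (3,5)
Step 6: enter (3,5), '.' pass, move right to (3,6)
Step 7: enter (3,6), '\' deflects right->down, move down to (4,6)
Step 8: enter (4,6), '\' deflects down->right, move right to (4,7)
Step 9: enter (4,7), '.' pass, move right to (4,8)
Step 10: at (4,8) — EXIT via right edge, pos 4
Distinct cells visited: 9 (path length 9)

Answer: 9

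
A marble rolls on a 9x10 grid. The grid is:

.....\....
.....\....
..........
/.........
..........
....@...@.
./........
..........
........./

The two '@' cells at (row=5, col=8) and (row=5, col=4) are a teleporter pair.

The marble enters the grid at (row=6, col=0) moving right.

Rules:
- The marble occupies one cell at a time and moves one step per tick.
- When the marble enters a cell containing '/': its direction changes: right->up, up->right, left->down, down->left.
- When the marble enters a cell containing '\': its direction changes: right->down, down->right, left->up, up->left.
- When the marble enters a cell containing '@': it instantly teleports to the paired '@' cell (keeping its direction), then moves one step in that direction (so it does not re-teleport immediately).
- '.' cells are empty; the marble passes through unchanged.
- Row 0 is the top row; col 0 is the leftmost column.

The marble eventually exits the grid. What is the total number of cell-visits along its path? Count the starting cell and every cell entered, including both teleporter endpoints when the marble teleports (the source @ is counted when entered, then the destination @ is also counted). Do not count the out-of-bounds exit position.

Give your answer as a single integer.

Answer: 8

Derivation:
Step 1: enter (6,0), '.' pass, move right to (6,1)
Step 2: enter (6,1), '/' deflects right->up, move up to (5,1)
Step 3: enter (5,1), '.' pass, move up to (4,1)
Step 4: enter (4,1), '.' pass, move up to (3,1)
Step 5: enter (3,1), '.' pass, move up to (2,1)
Step 6: enter (2,1), '.' pass, move up to (1,1)
Step 7: enter (1,1), '.' pass, move up to (0,1)
Step 8: enter (0,1), '.' pass, move up to (-1,1)
Step 9: at (-1,1) — EXIT via top edge, pos 1
Path length (cell visits): 8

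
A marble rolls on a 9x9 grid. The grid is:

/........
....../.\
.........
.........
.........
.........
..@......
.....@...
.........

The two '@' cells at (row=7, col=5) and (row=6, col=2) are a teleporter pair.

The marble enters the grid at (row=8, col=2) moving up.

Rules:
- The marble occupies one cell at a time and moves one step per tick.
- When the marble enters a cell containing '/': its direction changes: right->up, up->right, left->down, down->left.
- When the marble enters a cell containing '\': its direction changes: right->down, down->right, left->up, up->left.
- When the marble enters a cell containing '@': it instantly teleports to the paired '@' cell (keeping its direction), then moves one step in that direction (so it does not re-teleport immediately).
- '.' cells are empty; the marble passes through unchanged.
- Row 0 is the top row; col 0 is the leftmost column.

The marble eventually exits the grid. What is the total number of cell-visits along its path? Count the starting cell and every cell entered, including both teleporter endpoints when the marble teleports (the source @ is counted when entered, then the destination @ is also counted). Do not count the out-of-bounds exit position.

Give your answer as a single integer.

Answer: 11

Derivation:
Step 1: enter (8,2), '.' pass, move up to (7,2)
Step 2: enter (7,2), '.' pass, move up to (6,2)
Step 3: enter (6,2), '@' teleport (6,2)->(7,5), also enter (7,5), move up to (6,5)
Step 4: enter (6,5), '.' pass, move up to (5,5)
Step 5: enter (5,5), '.' pass, move up to (4,5)
Step 6: enter (4,5), '.' pass, move up to (3,5)
Step 7: enter (3,5), '.' pass, move up to (2,5)
Step 8: enter (2,5), '.' pass, move up to (1,5)
Step 9: enter (1,5), '.' pass, move up to (0,5)
Step 10: enter (0,5), '.' pass, move up to (-1,5)
Step 11: at (-1,5) — EXIT via top edge, pos 5
Path length (cell visits): 11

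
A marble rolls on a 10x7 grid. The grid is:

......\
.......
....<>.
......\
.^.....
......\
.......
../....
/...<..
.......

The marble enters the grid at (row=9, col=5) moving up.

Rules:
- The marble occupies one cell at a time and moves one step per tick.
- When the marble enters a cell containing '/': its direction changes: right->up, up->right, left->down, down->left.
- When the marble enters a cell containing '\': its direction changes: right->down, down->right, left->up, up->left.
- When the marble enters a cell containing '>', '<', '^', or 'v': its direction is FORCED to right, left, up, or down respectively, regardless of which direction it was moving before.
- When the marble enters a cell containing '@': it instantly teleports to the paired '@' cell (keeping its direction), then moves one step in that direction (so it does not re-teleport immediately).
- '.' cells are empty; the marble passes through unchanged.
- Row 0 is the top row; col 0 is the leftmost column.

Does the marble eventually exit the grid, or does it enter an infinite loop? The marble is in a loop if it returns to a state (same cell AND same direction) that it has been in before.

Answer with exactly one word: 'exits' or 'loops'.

Answer: exits

Derivation:
Step 1: enter (9,5), '.' pass, move up to (8,5)
Step 2: enter (8,5), '.' pass, move up to (7,5)
Step 3: enter (7,5), '.' pass, move up to (6,5)
Step 4: enter (6,5), '.' pass, move up to (5,5)
Step 5: enter (5,5), '.' pass, move up to (4,5)
Step 6: enter (4,5), '.' pass, move up to (3,5)
Step 7: enter (3,5), '.' pass, move up to (2,5)
Step 8: enter (2,5), '>' forces up->right, move right to (2,6)
Step 9: enter (2,6), '.' pass, move right to (2,7)
Step 10: at (2,7) — EXIT via right edge, pos 2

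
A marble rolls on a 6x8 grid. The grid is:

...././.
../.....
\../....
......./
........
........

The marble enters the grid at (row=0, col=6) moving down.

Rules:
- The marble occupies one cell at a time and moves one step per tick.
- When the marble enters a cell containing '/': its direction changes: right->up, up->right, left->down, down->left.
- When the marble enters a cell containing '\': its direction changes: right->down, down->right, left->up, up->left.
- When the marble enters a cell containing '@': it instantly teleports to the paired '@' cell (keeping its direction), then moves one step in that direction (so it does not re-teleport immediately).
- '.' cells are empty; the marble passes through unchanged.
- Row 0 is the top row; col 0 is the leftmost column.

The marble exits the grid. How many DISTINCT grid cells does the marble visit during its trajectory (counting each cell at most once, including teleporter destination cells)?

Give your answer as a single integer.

Answer: 8

Derivation:
Step 1: enter (0,6), '/' deflects down->left, move left to (0,5)
Step 2: enter (0,5), '.' pass, move left to (0,4)
Step 3: enter (0,4), '/' deflects left->down, move down to (1,4)
Step 4: enter (1,4), '.' pass, move down to (2,4)
Step 5: enter (2,4), '.' pass, move down to (3,4)
Step 6: enter (3,4), '.' pass, move down to (4,4)
Step 7: enter (4,4), '.' pass, move down to (5,4)
Step 8: enter (5,4), '.' pass, move down to (6,4)
Step 9: at (6,4) — EXIT via bottom edge, pos 4
Distinct cells visited: 8 (path length 8)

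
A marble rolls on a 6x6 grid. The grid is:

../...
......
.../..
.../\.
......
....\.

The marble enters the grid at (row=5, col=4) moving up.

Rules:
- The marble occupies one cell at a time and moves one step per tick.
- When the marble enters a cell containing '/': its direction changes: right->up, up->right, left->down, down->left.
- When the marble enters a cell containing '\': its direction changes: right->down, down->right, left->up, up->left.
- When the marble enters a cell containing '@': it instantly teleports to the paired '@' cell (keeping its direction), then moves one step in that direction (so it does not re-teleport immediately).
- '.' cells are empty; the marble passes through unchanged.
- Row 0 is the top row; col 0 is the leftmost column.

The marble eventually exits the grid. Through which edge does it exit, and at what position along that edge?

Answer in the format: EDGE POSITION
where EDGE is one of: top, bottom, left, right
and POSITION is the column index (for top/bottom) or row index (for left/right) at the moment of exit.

Step 1: enter (5,4), '\' deflects up->left, move left to (5,3)
Step 2: enter (5,3), '.' pass, move left to (5,2)
Step 3: enter (5,2), '.' pass, move left to (5,1)
Step 4: enter (5,1), '.' pass, move left to (5,0)
Step 5: enter (5,0), '.' pass, move left to (5,-1)
Step 6: at (5,-1) — EXIT via left edge, pos 5

Answer: left 5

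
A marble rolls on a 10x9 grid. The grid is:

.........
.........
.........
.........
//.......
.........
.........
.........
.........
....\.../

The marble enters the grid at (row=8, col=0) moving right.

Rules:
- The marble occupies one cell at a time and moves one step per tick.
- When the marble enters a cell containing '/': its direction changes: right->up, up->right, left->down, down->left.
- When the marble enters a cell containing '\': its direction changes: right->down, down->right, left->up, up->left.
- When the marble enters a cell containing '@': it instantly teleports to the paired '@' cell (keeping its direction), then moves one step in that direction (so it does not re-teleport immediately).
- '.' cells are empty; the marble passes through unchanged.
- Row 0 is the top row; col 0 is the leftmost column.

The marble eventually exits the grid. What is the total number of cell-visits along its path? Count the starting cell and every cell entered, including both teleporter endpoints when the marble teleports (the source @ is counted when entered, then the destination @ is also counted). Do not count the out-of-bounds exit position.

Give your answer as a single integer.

Step 1: enter (8,0), '.' pass, move right to (8,1)
Step 2: enter (8,1), '.' pass, move right to (8,2)
Step 3: enter (8,2), '.' pass, move right to (8,3)
Step 4: enter (8,3), '.' pass, move right to (8,4)
Step 5: enter (8,4), '.' pass, move right to (8,5)
Step 6: enter (8,5), '.' pass, move right to (8,6)
Step 7: enter (8,6), '.' pass, move right to (8,7)
Step 8: enter (8,7), '.' pass, move right to (8,8)
Step 9: enter (8,8), '.' pass, move right to (8,9)
Step 10: at (8,9) — EXIT via right edge, pos 8
Path length (cell visits): 9

Answer: 9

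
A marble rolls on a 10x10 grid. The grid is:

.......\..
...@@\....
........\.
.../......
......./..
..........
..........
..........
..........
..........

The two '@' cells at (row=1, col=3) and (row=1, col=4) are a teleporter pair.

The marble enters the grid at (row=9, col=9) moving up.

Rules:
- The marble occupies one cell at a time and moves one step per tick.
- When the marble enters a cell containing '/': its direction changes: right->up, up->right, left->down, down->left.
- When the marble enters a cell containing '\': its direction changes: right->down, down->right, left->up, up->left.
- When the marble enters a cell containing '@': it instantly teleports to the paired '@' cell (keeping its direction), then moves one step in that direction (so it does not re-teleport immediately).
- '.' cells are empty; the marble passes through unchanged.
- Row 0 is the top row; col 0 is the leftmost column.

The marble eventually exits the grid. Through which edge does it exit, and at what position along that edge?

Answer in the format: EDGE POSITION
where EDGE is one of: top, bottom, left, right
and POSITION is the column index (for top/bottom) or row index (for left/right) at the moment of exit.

Step 1: enter (9,9), '.' pass, move up to (8,9)
Step 2: enter (8,9), '.' pass, move up to (7,9)
Step 3: enter (7,9), '.' pass, move up to (6,9)
Step 4: enter (6,9), '.' pass, move up to (5,9)
Step 5: enter (5,9), '.' pass, move up to (4,9)
Step 6: enter (4,9), '.' pass, move up to (3,9)
Step 7: enter (3,9), '.' pass, move up to (2,9)
Step 8: enter (2,9), '.' pass, move up to (1,9)
Step 9: enter (1,9), '.' pass, move up to (0,9)
Step 10: enter (0,9), '.' pass, move up to (-1,9)
Step 11: at (-1,9) — EXIT via top edge, pos 9

Answer: top 9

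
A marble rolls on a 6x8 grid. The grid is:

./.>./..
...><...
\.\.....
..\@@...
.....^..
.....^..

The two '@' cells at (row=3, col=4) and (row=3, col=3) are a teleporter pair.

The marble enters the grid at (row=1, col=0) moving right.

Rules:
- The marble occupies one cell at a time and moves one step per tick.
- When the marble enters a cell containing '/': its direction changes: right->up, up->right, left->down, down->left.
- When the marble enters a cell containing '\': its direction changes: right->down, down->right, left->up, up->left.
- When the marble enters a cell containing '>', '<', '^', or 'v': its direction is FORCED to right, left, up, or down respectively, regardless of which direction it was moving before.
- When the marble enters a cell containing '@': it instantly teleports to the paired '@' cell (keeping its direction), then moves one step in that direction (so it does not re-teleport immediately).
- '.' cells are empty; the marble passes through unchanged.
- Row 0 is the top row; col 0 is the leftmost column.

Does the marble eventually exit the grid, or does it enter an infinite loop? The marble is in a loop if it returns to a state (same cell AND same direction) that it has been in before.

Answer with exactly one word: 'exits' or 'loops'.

Step 1: enter (1,0), '.' pass, move right to (1,1)
Step 2: enter (1,1), '.' pass, move right to (1,2)
Step 3: enter (1,2), '.' pass, move right to (1,3)
Step 4: enter (1,3), '>' forces right->right, move right to (1,4)
Step 5: enter (1,4), '<' forces right->left, move left to (1,3)
Step 6: enter (1,3), '>' forces left->right, move right to (1,4)
Step 7: at (1,4) dir=right — LOOP DETECTED (seen before)

Answer: loops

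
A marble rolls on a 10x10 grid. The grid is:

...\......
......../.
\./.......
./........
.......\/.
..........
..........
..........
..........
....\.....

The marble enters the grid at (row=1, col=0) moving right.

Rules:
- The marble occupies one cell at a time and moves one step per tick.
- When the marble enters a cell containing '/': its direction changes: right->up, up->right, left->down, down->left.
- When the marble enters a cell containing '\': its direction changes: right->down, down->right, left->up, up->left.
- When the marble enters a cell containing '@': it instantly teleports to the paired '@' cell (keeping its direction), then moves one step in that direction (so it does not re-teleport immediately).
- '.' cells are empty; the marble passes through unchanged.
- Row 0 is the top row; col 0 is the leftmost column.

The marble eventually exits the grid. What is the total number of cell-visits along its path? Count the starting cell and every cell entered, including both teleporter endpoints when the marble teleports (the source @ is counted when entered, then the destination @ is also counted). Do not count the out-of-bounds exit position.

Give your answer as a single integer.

Step 1: enter (1,0), '.' pass, move right to (1,1)
Step 2: enter (1,1), '.' pass, move right to (1,2)
Step 3: enter (1,2), '.' pass, move right to (1,3)
Step 4: enter (1,3), '.' pass, move right to (1,4)
Step 5: enter (1,4), '.' pass, move right to (1,5)
Step 6: enter (1,5), '.' pass, move right to (1,6)
Step 7: enter (1,6), '.' pass, move right to (1,7)
Step 8: enter (1,7), '.' pass, move right to (1,8)
Step 9: enter (1,8), '/' deflects right->up, move up to (0,8)
Step 10: enter (0,8), '.' pass, move up to (-1,8)
Step 11: at (-1,8) — EXIT via top edge, pos 8
Path length (cell visits): 10

Answer: 10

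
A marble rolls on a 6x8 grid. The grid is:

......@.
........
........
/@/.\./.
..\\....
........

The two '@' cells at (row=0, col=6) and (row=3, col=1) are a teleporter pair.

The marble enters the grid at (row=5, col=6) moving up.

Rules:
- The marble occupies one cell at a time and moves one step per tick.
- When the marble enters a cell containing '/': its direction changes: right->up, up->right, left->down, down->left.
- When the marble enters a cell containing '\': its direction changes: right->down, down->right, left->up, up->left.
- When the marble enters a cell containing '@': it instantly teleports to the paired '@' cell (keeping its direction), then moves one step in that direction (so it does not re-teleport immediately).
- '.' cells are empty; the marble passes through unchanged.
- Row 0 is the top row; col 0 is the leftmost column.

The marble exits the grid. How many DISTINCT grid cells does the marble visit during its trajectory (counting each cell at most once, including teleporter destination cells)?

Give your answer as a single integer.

Step 1: enter (5,6), '.' pass, move up to (4,6)
Step 2: enter (4,6), '.' pass, move up to (3,6)
Step 3: enter (3,6), '/' deflects up->right, move right to (3,7)
Step 4: enter (3,7), '.' pass, move right to (3,8)
Step 5: at (3,8) — EXIT via right edge, pos 3
Distinct cells visited: 4 (path length 4)

Answer: 4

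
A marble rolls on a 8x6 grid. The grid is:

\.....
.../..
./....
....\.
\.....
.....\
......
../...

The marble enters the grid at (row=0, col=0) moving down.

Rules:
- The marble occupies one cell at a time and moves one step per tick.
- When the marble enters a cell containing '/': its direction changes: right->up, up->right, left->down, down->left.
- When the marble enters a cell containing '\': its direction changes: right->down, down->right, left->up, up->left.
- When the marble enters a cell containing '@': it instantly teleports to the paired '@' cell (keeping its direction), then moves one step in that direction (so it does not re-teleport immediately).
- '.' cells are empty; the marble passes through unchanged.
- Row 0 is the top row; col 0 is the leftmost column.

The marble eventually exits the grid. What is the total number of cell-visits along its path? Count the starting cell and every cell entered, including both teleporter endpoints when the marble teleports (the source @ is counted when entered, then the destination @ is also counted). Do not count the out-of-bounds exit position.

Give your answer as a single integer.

Step 1: enter (0,0), '\' deflects down->right, move right to (0,1)
Step 2: enter (0,1), '.' pass, move right to (0,2)
Step 3: enter (0,2), '.' pass, move right to (0,3)
Step 4: enter (0,3), '.' pass, move right to (0,4)
Step 5: enter (0,4), '.' pass, move right to (0,5)
Step 6: enter (0,5), '.' pass, move right to (0,6)
Step 7: at (0,6) — EXIT via right edge, pos 0
Path length (cell visits): 6

Answer: 6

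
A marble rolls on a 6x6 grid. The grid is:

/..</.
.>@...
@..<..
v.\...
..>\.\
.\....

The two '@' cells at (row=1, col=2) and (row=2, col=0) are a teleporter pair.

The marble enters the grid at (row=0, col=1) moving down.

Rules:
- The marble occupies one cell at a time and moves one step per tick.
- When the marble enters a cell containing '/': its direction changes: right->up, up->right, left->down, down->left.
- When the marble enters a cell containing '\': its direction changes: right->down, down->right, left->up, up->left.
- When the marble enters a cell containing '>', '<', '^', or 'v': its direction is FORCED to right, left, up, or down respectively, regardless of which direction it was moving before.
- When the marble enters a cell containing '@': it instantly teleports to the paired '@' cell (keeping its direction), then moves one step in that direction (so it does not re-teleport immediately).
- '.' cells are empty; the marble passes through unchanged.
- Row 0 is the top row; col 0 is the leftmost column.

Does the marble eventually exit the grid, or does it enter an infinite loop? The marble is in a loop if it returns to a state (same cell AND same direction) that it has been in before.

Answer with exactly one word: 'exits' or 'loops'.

Answer: loops

Derivation:
Step 1: enter (0,1), '.' pass, move down to (1,1)
Step 2: enter (1,1), '>' forces down->right, move right to (1,2)
Step 3: enter (1,2), '@' teleport (1,2)->(2,0), also enter (2,0), move right to (2,1)
Step 4: enter (2,1), '.' pass, move right to (2,2)
Step 5: enter (2,2), '.' pass, move right to (2,3)
Step 6: enter (2,3), '<' forces right->left, move left to (2,2)
Step 7: enter (2,2), '.' pass, move left to (2,1)
Step 8: enter (2,1), '.' pass, move left to (2,0)
Step 9: enter (2,0), '@' teleport (2,0)->(1,2), also enter (1,2), move left to (1,1)
Step 10: enter (1,1), '>' forces left->right, move right to (1,2)
Step 11: at (1,2) dir=right — LOOP DETECTED (seen before)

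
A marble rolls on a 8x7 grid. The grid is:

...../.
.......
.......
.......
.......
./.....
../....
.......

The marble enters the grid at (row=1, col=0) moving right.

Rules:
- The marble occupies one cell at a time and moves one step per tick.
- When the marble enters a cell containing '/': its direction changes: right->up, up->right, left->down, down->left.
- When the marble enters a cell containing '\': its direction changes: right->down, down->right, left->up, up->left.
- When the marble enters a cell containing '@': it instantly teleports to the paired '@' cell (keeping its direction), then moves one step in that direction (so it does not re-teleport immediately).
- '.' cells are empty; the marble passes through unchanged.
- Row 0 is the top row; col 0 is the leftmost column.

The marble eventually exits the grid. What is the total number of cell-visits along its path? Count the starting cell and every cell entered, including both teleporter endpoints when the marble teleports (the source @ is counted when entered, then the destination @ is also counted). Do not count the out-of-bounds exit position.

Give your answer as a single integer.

Step 1: enter (1,0), '.' pass, move right to (1,1)
Step 2: enter (1,1), '.' pass, move right to (1,2)
Step 3: enter (1,2), '.' pass, move right to (1,3)
Step 4: enter (1,3), '.' pass, move right to (1,4)
Step 5: enter (1,4), '.' pass, move right to (1,5)
Step 6: enter (1,5), '.' pass, move right to (1,6)
Step 7: enter (1,6), '.' pass, move right to (1,7)
Step 8: at (1,7) — EXIT via right edge, pos 1
Path length (cell visits): 7

Answer: 7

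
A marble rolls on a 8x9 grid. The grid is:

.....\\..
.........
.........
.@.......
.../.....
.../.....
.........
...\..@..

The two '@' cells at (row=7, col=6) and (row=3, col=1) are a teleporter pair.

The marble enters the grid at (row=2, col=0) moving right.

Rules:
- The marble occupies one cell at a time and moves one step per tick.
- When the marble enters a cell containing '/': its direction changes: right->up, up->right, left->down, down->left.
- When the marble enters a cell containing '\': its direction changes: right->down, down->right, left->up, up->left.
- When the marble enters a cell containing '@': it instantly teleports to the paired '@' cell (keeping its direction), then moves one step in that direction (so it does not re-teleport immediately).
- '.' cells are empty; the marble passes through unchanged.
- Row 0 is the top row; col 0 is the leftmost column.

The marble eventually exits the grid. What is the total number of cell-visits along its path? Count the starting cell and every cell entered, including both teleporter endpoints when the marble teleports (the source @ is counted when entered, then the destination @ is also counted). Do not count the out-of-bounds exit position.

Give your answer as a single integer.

Answer: 9

Derivation:
Step 1: enter (2,0), '.' pass, move right to (2,1)
Step 2: enter (2,1), '.' pass, move right to (2,2)
Step 3: enter (2,2), '.' pass, move right to (2,3)
Step 4: enter (2,3), '.' pass, move right to (2,4)
Step 5: enter (2,4), '.' pass, move right to (2,5)
Step 6: enter (2,5), '.' pass, move right to (2,6)
Step 7: enter (2,6), '.' pass, move right to (2,7)
Step 8: enter (2,7), '.' pass, move right to (2,8)
Step 9: enter (2,8), '.' pass, move right to (2,9)
Step 10: at (2,9) — EXIT via right edge, pos 2
Path length (cell visits): 9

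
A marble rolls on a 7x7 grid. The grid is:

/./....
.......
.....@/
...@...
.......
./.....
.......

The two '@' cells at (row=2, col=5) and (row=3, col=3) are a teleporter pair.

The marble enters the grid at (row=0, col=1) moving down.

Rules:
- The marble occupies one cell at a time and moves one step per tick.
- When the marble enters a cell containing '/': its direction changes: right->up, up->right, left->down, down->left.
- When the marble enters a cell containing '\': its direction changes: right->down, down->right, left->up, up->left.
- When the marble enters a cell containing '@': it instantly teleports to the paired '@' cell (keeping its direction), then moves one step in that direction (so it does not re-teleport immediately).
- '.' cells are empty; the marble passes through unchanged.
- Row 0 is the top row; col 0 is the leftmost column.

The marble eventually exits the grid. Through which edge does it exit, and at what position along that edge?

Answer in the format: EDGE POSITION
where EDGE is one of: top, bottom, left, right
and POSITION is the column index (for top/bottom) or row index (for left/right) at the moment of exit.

Answer: left 5

Derivation:
Step 1: enter (0,1), '.' pass, move down to (1,1)
Step 2: enter (1,1), '.' pass, move down to (2,1)
Step 3: enter (2,1), '.' pass, move down to (3,1)
Step 4: enter (3,1), '.' pass, move down to (4,1)
Step 5: enter (4,1), '.' pass, move down to (5,1)
Step 6: enter (5,1), '/' deflects down->left, move left to (5,0)
Step 7: enter (5,0), '.' pass, move left to (5,-1)
Step 8: at (5,-1) — EXIT via left edge, pos 5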